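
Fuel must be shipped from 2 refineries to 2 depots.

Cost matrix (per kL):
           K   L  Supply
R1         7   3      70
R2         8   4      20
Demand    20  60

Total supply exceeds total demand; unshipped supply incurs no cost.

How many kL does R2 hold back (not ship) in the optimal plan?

Minimum-cost shipments:
  R1→K: 20 × 7 = 140
  R1→L: 50 × 3 = 150
  R2→L: 10 × 4 = 40
Total cost = 330.
R2 ships 10 of its 20, leaving 10.

10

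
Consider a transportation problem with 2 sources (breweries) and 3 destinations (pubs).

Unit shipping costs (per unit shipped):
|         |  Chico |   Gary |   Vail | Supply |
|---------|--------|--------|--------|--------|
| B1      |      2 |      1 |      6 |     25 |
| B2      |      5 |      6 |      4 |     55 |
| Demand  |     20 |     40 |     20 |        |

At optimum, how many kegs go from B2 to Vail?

Optimal shipments:
  B1–Gary: 25 kegs
  B2–Chico: 20 kegs
  B2–Gary: 15 kegs
  B2–Vail: 20 kegs
Total cost = 295.
So B2→Vail carries 20 kegs.

20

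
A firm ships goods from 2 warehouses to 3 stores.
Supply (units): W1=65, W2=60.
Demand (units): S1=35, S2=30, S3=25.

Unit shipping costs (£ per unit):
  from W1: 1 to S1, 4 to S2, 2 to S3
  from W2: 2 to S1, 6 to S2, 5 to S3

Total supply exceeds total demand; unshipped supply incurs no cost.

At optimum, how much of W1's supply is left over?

Minimum-cost shipments:
  W1->S1: 10 × £1 = £10
  W1->S2: 30 × £4 = £120
  W1->S3: 25 × £2 = £50
  W2->S1: 25 × £2 = £50
Total cost = £230.
W1 ships 65 of its 65, leaving 0.

0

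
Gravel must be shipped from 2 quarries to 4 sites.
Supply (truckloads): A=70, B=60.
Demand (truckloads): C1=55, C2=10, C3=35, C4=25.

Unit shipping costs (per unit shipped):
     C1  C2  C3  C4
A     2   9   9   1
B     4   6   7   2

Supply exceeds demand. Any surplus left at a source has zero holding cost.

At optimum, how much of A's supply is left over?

An optimal plan:
  A->C1: 55 × 2 = 110
  A->C4: 15 × 1 = 15
  B->C2: 10 × 6 = 60
  B->C3: 35 × 7 = 245
  B->C4: 10 × 2 = 20
Total cost = 450.
A ships 70 of its 70, leaving 0.

0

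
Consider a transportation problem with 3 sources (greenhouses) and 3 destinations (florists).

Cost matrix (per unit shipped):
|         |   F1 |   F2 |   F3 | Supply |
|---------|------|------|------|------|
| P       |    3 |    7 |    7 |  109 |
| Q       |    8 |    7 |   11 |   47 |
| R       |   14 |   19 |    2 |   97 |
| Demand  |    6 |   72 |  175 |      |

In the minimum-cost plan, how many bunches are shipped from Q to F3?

Solving gives:
  P->F1: 6 bunches
  P->F2: 25 bunches
  P->F3: 78 bunches
  Q->F2: 47 bunches
  R->F3: 97 bunches
Total cost = 1262.
The route Q→F3 is not used.

0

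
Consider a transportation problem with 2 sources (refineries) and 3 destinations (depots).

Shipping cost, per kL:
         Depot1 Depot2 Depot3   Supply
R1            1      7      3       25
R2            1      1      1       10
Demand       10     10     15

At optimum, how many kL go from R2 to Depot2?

10

Solving gives:
  R1 to Depot1: 10 kL
  R1 to Depot3: 15 kL
  R2 to Depot2: 10 kL
Total cost = 65.
So R2→Depot2 carries 10 kL.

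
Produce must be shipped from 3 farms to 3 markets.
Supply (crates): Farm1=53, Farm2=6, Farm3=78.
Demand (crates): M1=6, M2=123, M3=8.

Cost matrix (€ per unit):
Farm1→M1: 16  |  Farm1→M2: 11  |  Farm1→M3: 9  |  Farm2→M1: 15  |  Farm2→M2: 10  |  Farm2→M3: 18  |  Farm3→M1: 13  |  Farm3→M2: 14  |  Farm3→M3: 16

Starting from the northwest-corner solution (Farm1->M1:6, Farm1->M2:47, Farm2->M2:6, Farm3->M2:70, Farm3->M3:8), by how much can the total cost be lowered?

68

Current plan cost = 6·16 + 47·11 + 6·10 + 70·14 + 8·16 = €1781.
Optimal plan:
  Farm1->M2: 45 × €11 = €495
  Farm1->M3: 8 × €9 = €72
  Farm2->M2: 6 × €10 = €60
  Farm3->M1: 6 × €13 = €78
  Farm3->M2: 72 × €14 = €1008
Optimal cost = €1713.
Saving = 1781 − 1713 = €68.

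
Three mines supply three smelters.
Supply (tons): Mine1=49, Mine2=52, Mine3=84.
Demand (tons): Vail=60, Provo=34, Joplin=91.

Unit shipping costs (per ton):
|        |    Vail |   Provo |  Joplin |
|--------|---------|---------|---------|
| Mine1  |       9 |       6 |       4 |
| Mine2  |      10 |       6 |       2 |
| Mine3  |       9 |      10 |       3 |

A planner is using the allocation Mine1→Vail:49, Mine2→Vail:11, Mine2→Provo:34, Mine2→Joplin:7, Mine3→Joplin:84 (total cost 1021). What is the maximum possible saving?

Current plan cost = 49·9 + 11·10 + 34·6 + 7·2 + 84·3 = 1021.
Optimal plan:
  Mine1 to Vail: 15 × 9 = 135
  Mine1 to Provo: 34 × 6 = 204
  Mine2 to Joplin: 52 × 2 = 104
  Mine3 to Vail: 45 × 9 = 405
  Mine3 to Joplin: 39 × 3 = 117
Optimal cost = 965.
Saving = 1021 − 965 = 56.

56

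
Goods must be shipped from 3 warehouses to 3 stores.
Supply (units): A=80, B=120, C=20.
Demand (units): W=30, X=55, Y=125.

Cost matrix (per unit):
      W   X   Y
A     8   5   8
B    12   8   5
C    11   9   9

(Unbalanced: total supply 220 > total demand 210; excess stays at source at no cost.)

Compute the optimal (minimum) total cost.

An optimal shipping plan:
  A->W: 25 units
  A->X: 55 units
  B->Y: 120 units
  C->W: 5 units
  C->Y: 5 units
Total cost = 1175.

1175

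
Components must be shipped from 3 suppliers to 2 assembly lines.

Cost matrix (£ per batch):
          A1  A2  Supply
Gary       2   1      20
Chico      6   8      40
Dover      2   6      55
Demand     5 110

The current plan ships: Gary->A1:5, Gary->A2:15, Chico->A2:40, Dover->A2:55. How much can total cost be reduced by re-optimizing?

25

Current plan cost = 5·2 + 15·1 + 40·8 + 55·6 = £675.
Optimal plan:
  Gary–A2: 20 × £1 = £20
  Chico–A2: 40 × £8 = £320
  Dover–A1: 5 × £2 = £10
  Dover–A2: 50 × £6 = £300
Optimal cost = £650.
Saving = 675 − 650 = £25.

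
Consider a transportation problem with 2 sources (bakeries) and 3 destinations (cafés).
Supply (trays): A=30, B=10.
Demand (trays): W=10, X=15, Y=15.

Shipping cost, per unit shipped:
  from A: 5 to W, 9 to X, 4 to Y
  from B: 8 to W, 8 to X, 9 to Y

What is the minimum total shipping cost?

Optimal allocation:
  A–W: 10 trays
  A–X: 5 trays
  A–Y: 15 trays
  B–X: 10 trays
Total cost = 235.

235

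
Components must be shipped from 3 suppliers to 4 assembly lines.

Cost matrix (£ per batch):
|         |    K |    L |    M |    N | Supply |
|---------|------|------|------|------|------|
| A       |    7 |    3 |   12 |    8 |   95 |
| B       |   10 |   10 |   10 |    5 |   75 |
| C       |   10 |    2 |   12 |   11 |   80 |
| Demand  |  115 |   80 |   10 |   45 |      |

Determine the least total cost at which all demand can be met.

1350

A cheapest plan:
  A to K: 95 × £7 = £665
  B to K: 20 × £10 = £200
  B to M: 10 × £10 = £100
  B to N: 45 × £5 = £225
  C to L: 80 × £2 = £160
Total = 665 + 200 + 100 + 225 + 160 = £1350.
(Supply check: A ships 95; B ships 75; C ships 80.)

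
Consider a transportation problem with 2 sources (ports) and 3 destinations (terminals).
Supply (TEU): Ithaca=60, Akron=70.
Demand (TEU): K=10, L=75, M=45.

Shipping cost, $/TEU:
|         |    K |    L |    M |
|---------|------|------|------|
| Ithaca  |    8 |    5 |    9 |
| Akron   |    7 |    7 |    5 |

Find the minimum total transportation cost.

One minimum-cost allocation:
  Ithaca–L: 60 × $5 = $300
  Akron–K: 10 × $7 = $70
  Akron–L: 15 × $7 = $105
  Akron–M: 45 × $5 = $225
Total = 300 + 70 + 105 + 225 = $700.
(Supply check: Ithaca ships 60; Akron ships 70.)

700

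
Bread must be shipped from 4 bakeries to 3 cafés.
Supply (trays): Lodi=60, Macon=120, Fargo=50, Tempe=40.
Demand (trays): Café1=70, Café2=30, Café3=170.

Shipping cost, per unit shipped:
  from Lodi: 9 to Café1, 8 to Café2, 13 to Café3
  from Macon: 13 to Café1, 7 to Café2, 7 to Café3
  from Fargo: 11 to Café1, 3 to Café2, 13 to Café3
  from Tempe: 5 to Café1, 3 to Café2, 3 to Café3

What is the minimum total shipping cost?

One minimum-cost allocation:
  Lodi->Café1: 60 × 9 = 540
  Macon->Café3: 120 × 7 = 840
  Fargo->Café1: 10 × 11 = 110
  Fargo->Café2: 30 × 3 = 90
  Fargo->Café3: 10 × 13 = 130
  Tempe->Café3: 40 × 3 = 120
Total = 540 + 840 + 110 + 90 + 130 + 120 = 1830.

1830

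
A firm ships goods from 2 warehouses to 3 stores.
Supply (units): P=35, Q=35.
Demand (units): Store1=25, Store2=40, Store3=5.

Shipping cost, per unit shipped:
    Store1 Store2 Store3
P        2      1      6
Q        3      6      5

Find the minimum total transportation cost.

165

An optimal shipping plan:
  P→Store2: 35 units
  Q→Store1: 25 units
  Q→Store2: 5 units
  Q→Store3: 5 units
Total cost = 165.
(Supply check: P ships 35; Q ships 35.)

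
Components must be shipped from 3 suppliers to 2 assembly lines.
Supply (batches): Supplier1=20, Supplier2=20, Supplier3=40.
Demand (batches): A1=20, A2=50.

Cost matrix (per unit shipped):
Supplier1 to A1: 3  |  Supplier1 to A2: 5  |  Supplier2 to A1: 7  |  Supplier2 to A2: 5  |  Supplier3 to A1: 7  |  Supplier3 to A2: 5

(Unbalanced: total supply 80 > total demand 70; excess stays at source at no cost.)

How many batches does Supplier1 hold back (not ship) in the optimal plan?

0

An optimal plan:
  Supplier1 to A1: 20 × 3 = 60
  Supplier2 to A2: 10 × 5 = 50
  Supplier3 to A2: 40 × 5 = 200
Total cost = 310.
Supplier1 ships 20 of its 20, leaving 0.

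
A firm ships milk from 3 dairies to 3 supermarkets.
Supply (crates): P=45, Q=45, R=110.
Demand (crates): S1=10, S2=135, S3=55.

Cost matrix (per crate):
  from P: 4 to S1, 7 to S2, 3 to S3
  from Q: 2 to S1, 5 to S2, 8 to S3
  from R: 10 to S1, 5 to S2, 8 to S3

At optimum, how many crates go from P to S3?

45

Optimal shipments:
  P->S3: 45 × 3 = 135
  Q->S1: 10 × 2 = 20
  Q->S2: 25 × 5 = 125
  Q->S3: 10 × 8 = 80
  R->S2: 110 × 5 = 550
Total cost = 910.
So P→S3 carries 45 crates.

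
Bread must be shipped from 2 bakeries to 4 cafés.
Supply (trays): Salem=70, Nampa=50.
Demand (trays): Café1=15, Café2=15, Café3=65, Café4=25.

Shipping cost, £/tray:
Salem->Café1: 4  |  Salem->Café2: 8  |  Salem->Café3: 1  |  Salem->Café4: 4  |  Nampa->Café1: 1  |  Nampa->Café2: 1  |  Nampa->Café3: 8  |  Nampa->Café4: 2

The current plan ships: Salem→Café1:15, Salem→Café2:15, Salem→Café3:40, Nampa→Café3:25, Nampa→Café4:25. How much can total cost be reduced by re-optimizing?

315

Current plan cost = 15·4 + 15·8 + 40·1 + 25·8 + 25·2 = £470.
Optimal plan:
  Salem->Café3: 65 trays
  Salem->Café4: 5 trays
  Nampa->Café1: 15 trays
  Nampa->Café2: 15 trays
  Nampa->Café4: 20 trays
Optimal cost = £155.
Saving = 470 − 155 = £315.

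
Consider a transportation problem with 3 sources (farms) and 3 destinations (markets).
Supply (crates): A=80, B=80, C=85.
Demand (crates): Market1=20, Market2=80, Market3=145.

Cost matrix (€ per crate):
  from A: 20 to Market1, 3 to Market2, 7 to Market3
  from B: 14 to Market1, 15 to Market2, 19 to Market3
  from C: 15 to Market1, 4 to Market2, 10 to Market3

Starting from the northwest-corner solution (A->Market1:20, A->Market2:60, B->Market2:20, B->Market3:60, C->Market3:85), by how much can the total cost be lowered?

Current plan cost = 20·20 + 60·3 + 20·15 + 60·19 + 85·10 = €2870.
Optimal plan:
  A–Market3: 80 × €7 = €560
  B–Market1: 20 × €14 = €280
  B–Market3: 60 × €19 = €1140
  C–Market2: 80 × €4 = €320
  C–Market3: 5 × €10 = €50
Optimal cost = €2350.
Saving = 2870 − 2350 = €520.

520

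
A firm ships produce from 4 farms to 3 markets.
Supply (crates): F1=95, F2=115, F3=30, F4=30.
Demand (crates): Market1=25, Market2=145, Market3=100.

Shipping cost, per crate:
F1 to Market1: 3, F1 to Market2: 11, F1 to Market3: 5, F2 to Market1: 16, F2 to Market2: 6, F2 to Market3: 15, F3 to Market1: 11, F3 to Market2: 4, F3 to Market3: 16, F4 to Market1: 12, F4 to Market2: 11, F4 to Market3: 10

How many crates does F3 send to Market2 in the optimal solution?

30

Solving gives:
  F1->Market1: 25 × 3 = 75
  F1->Market3: 70 × 5 = 350
  F2->Market2: 115 × 6 = 690
  F3->Market2: 30 × 4 = 120
  F4->Market3: 30 × 10 = 300
Total cost = 1535.
So F3→Market2 carries 30 crates.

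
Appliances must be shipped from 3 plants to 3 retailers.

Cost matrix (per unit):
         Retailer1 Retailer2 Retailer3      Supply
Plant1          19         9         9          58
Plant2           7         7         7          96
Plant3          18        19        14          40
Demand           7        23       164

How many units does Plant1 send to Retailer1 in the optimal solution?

The minimum-cost plan:
  Plant1→Retailer3: 58 × 9 = 522
  Plant2→Retailer1: 7 × 7 = 49
  Plant2→Retailer2: 23 × 7 = 161
  Plant2→Retailer3: 66 × 7 = 462
  Plant3→Retailer3: 40 × 14 = 560
Total cost = 1754.
The route Plant1→Retailer1 is not used.

0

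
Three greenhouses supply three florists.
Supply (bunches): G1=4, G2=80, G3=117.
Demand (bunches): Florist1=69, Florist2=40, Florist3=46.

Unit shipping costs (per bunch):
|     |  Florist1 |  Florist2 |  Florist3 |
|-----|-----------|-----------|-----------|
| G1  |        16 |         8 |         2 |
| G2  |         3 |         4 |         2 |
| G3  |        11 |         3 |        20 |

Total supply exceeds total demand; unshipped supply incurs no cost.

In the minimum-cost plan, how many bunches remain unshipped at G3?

46

Minimum-cost shipments:
  G1->Florist3: 4 bunches
  G2->Florist1: 38 bunches
  G2->Florist3: 42 bunches
  G3->Florist1: 31 bunches
  G3->Florist2: 40 bunches
Total cost = 667.
G3 ships 71 of its 117, leaving 46.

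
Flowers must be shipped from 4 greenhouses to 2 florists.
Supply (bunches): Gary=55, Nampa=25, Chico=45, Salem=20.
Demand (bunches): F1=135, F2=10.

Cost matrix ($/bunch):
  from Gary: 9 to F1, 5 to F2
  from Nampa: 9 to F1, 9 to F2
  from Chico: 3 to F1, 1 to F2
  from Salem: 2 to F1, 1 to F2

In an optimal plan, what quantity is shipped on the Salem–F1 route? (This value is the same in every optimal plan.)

20

Solving gives:
  Gary–F1: 45 × $9 = $405
  Gary–F2: 10 × $5 = $50
  Nampa–F1: 25 × $9 = $225
  Chico–F1: 45 × $3 = $135
  Salem–F1: 20 × $2 = $40
Total cost = $855.
So Salem→F1 carries 20 bunches.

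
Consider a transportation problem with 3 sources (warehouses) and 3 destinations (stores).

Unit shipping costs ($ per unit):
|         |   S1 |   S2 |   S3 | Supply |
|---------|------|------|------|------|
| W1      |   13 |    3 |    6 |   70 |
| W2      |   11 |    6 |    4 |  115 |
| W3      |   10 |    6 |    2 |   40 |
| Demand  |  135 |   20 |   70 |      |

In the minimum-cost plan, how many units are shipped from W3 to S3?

Optimal shipments:
  W1→S1: 20 units
  W1→S2: 20 units
  W1→S3: 30 units
  W2→S1: 115 units
  W3→S3: 40 units
Total cost = $1845.
So W3→S3 carries 40 units.

40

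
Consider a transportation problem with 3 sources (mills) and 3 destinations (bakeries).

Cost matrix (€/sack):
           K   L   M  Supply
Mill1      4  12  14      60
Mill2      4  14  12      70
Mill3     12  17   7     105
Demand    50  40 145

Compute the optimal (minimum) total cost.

1895

A cheapest plan:
  Mill1->K: 20 sacks
  Mill1->L: 40 sacks
  Mill2->K: 30 sacks
  Mill2->M: 40 sacks
  Mill3->M: 105 sacks
Total cost = €1895.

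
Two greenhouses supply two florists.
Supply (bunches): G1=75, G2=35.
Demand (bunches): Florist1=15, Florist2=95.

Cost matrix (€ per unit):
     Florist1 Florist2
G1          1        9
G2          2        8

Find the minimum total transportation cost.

A cheapest plan:
  G1 to Florist1: 15 × €1 = €15
  G1 to Florist2: 60 × €9 = €540
  G2 to Florist2: 35 × €8 = €280
Total = 15 + 540 + 280 = €835.
(Supply check: G1 ships 75; G2 ships 35.)

835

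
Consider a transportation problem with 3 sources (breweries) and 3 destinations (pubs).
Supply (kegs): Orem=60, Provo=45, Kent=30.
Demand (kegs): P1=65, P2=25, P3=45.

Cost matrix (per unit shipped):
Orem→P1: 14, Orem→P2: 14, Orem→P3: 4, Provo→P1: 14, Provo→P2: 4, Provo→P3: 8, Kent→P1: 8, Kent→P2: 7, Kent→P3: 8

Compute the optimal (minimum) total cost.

An optimal shipping plan:
  Orem–P1: 15 × 14 = 210
  Orem–P3: 45 × 4 = 180
  Provo–P1: 20 × 14 = 280
  Provo–P2: 25 × 4 = 100
  Kent–P1: 30 × 8 = 240
Total = 210 + 180 + 280 + 100 + 240 = 1010.

1010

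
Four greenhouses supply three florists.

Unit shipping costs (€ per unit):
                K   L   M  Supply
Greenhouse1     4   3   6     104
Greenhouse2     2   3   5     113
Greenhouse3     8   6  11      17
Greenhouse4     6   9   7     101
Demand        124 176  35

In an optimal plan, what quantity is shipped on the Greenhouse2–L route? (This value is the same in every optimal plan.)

55

Optimal shipments:
  Greenhouse1->L: 104 × €3 = €312
  Greenhouse2->K: 58 × €2 = €116
  Greenhouse2->L: 55 × €3 = €165
  Greenhouse3->L: 17 × €6 = €102
  Greenhouse4->K: 66 × €6 = €396
  Greenhouse4->M: 35 × €7 = €245
Total cost = €1336.
So Greenhouse2→L carries 55 bunches.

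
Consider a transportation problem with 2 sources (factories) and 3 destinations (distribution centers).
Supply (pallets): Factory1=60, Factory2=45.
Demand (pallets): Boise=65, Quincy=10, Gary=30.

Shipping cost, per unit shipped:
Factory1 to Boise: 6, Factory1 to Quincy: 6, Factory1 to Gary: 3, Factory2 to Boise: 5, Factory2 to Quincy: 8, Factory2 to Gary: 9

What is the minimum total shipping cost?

495

A cheapest plan:
  Factory1 to Boise: 20 × 6 = 120
  Factory1 to Quincy: 10 × 6 = 60
  Factory1 to Gary: 30 × 3 = 90
  Factory2 to Boise: 45 × 5 = 225
Total = 120 + 60 + 90 + 225 = 495.
(Supply check: Factory1 ships 60; Factory2 ships 45.)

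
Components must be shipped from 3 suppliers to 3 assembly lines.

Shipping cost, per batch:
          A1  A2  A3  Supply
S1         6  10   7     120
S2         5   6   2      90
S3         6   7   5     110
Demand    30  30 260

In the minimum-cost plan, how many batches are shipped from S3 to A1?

Solving gives:
  S1->A1: 30 × 6 = 180
  S1->A3: 90 × 7 = 630
  S2->A3: 90 × 2 = 180
  S3->A2: 30 × 7 = 210
  S3->A3: 80 × 5 = 400
Total cost = 1600.
The route S3→A1 is not used.

0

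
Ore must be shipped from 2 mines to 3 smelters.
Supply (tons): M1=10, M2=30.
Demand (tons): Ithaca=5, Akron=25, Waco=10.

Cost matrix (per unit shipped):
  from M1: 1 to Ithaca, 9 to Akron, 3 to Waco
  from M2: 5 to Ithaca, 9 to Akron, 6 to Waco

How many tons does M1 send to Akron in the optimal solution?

Optimal shipments:
  M1->Ithaca: 5 tons
  M1->Waco: 5 tons
  M2->Akron: 25 tons
  M2->Waco: 5 tons
Total cost = 275.
The route M1→Akron is not used.

0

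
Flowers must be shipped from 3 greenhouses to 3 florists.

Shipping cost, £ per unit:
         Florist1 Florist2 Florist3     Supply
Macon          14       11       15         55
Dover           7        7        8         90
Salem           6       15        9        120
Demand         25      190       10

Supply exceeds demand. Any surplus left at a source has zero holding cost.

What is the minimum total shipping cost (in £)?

Optimal allocation:
  Macon→Florist2: 55 × £11 = £605
  Dover→Florist2: 90 × £7 = £630
  Salem→Florist1: 25 × £6 = £150
  Salem→Florist2: 45 × £15 = £675
  Salem→Florist3: 10 × £9 = £90
Total = 605 + 630 + 150 + 675 + 90 = £2150.

2150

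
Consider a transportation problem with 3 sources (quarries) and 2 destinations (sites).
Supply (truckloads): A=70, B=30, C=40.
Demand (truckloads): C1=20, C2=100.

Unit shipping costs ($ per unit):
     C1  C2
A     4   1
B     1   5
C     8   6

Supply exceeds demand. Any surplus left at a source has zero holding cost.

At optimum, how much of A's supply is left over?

0

An optimal plan:
  A→C2: 70 × $1 = $70
  B→C1: 20 × $1 = $20
  B→C2: 10 × $5 = $50
  C→C2: 20 × $6 = $120
Total cost = $260.
A ships 70 of its 70, leaving 0.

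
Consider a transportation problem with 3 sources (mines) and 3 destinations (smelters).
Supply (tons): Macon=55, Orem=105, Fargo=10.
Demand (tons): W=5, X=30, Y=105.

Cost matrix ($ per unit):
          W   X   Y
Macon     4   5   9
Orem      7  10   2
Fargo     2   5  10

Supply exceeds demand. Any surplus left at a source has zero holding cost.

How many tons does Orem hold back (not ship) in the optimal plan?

0

Minimum-cost shipments:
  Macon–X: 30 × $5 = $150
  Orem–Y: 105 × $2 = $210
  Fargo–W: 5 × $2 = $10
Total cost = $370.
Orem ships 105 of its 105, leaving 0.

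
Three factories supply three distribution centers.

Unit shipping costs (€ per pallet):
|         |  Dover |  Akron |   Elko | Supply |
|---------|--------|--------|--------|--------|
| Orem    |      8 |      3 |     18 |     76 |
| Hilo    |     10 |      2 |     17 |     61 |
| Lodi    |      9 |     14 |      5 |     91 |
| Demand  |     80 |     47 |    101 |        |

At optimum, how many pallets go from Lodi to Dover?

0

Optimal shipments:
  Orem→Dover: 76 pallets
  Hilo→Dover: 4 pallets
  Hilo→Akron: 47 pallets
  Hilo→Elko: 10 pallets
  Lodi→Elko: 91 pallets
Total cost = €1367.
The route Lodi→Dover is not used.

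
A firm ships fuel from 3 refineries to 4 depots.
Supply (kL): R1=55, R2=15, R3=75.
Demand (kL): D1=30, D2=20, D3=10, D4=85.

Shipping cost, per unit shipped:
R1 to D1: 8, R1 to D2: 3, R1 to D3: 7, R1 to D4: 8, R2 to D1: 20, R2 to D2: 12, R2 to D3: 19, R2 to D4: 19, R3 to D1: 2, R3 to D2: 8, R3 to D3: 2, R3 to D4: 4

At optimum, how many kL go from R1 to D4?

50

The minimum-cost plan:
  R1–D2: 5 × 3 = 15
  R1–D4: 50 × 8 = 400
  R2–D2: 15 × 12 = 180
  R3–D1: 30 × 2 = 60
  R3–D3: 10 × 2 = 20
  R3–D4: 35 × 4 = 140
Total cost = 815.
So R1→D4 carries 50 kL.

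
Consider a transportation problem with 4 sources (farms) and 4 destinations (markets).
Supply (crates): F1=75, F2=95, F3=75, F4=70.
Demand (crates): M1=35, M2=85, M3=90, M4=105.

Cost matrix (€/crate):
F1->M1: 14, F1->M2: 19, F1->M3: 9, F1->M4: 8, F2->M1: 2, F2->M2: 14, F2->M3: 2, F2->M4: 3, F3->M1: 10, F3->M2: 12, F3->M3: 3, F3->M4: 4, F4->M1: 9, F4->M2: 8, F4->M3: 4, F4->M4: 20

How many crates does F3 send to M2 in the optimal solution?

15

Solving gives:
  F1–M4: 75 × €8 = €600
  F2–M1: 35 × €2 = €70
  F2–M3: 30 × €2 = €60
  F2–M4: 30 × €3 = €90
  F3–M2: 15 × €12 = €180
  F3–M3: 60 × €3 = €180
  F4–M2: 70 × €8 = €560
Total cost = €1740.
So F3→M2 carries 15 crates.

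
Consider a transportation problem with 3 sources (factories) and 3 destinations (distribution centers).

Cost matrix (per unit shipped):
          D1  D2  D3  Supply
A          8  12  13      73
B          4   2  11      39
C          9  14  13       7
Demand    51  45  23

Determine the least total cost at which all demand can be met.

857

A cheapest plan:
  A→D1: 51 pallets
  A→D2: 6 pallets
  A→D3: 16 pallets
  B→D2: 39 pallets
  C→D3: 7 pallets
Total cost = 857.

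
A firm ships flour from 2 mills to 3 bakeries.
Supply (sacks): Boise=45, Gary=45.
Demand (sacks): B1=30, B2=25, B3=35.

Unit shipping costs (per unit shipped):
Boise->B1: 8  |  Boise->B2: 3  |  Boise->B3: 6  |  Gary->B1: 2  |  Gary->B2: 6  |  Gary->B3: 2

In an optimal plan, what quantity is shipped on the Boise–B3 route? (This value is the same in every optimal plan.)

Solving gives:
  Boise to B2: 25 × 3 = 75
  Boise to B3: 20 × 6 = 120
  Gary to B1: 30 × 2 = 60
  Gary to B3: 15 × 2 = 30
Total cost = 285.
So Boise→B3 carries 20 sacks.

20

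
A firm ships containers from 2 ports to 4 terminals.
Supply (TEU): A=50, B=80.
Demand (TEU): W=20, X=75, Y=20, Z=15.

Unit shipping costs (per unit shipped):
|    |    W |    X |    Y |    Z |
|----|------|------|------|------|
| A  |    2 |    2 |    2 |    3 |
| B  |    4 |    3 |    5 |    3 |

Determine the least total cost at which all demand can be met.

340

One minimum-cost allocation:
  A to W: 20 TEU
  A to X: 10 TEU
  A to Y: 20 TEU
  B to X: 65 TEU
  B to Z: 15 TEU
Total cost = 340.
(Supply check: A ships 50; B ships 80.)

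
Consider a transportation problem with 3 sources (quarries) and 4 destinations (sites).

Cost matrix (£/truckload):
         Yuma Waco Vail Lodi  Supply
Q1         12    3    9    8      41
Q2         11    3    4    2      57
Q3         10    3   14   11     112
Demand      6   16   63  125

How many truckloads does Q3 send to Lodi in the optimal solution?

The minimum-cost plan:
  Q1->Vail: 41 × £9 = £369
  Q2->Vail: 22 × £4 = £88
  Q2->Lodi: 35 × £2 = £70
  Q3->Yuma: 6 × £10 = £60
  Q3->Waco: 16 × £3 = £48
  Q3->Lodi: 90 × £11 = £990
Total cost = £1625.
So Q3→Lodi carries 90 truckloads.

90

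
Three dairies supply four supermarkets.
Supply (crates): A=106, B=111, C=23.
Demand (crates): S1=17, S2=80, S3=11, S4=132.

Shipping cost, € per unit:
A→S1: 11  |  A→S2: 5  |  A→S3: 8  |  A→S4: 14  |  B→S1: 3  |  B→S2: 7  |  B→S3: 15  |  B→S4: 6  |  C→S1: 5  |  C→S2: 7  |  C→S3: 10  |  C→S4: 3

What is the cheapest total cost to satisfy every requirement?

1382

One minimum-cost allocation:
  A->S2: 80 × €5 = €400
  A->S3: 11 × €8 = €88
  A->S4: 15 × €14 = €210
  B->S1: 17 × €3 = €51
  B->S4: 94 × €6 = €564
  C->S4: 23 × €3 = €69
Total = 400 + 88 + 210 + 51 + 564 + 69 = €1382.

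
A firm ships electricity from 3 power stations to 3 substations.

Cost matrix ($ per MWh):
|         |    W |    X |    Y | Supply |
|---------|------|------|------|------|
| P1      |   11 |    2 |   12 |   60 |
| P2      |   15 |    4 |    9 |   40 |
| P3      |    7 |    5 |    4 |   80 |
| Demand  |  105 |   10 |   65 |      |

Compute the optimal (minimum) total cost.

One minimum-cost allocation:
  P1–W: 50 MWh
  P1–X: 10 MWh
  P2–Y: 40 MWh
  P3–W: 55 MWh
  P3–Y: 25 MWh
Total cost = $1415.

1415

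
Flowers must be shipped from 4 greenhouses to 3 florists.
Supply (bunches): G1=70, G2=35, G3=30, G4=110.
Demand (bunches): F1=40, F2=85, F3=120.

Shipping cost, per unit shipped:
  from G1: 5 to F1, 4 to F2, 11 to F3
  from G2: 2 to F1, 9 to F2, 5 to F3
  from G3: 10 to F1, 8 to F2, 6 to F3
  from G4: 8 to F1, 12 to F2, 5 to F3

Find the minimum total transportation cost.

A cheapest plan:
  G1->F2: 70 bunches
  G2->F1: 35 bunches
  G3->F2: 15 bunches
  G3->F3: 15 bunches
  G4->F1: 5 bunches
  G4->F3: 105 bunches
Total cost = 1125.

1125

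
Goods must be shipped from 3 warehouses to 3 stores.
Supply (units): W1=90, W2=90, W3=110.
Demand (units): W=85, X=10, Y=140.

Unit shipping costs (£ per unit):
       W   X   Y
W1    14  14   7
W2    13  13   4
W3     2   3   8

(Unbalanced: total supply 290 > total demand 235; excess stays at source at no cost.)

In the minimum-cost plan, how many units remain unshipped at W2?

An optimal plan:
  W1→Y: 50 units
  W2→Y: 90 units
  W3→W: 85 units
  W3→X: 10 units
Total cost = £910.
W2 ships 90 of its 90, leaving 0.

0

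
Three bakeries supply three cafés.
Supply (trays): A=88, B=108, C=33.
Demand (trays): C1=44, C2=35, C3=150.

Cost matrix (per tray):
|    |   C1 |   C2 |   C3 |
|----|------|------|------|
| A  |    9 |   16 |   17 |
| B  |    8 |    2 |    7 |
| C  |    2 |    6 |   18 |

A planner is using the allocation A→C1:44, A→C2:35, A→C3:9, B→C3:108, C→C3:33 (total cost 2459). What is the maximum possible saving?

Current plan cost = 44·9 + 35·16 + 9·17 + 108·7 + 33·18 = 2459.
Optimal plan:
  A–C1: 11 × 9 = 99
  A–C3: 77 × 17 = 1309
  B–C2: 35 × 2 = 70
  B–C3: 73 × 7 = 511
  C–C1: 33 × 2 = 66
Optimal cost = 2055.
Saving = 2459 − 2055 = 404.

404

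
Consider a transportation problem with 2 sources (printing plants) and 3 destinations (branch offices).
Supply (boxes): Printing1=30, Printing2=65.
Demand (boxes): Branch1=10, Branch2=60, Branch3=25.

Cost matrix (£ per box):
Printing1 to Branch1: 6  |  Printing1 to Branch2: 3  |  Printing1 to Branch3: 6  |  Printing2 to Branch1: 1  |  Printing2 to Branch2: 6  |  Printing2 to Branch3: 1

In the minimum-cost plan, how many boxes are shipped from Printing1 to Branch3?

The minimum-cost plan:
  Printing1 to Branch2: 30 × £3 = £90
  Printing2 to Branch1: 10 × £1 = £10
  Printing2 to Branch2: 30 × £6 = £180
  Printing2 to Branch3: 25 × £1 = £25
Total cost = £305.
The route Printing1→Branch3 is not used.

0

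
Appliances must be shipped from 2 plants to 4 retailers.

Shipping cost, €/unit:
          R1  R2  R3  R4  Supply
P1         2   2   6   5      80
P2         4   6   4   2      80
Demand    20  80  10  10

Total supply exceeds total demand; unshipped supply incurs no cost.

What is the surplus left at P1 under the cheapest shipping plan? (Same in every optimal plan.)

Minimum-cost shipments:
  P1->R2: 80 × €2 = €160
  P2->R1: 20 × €4 = €80
  P2->R3: 10 × €4 = €40
  P2->R4: 10 × €2 = €20
Total cost = €300.
P1 ships 80 of its 80, leaving 0.

0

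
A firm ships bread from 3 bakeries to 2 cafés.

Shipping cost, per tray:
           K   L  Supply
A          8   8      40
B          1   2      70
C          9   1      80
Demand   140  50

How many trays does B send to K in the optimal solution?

The minimum-cost plan:
  A->K: 40 × 8 = 320
  B->K: 70 × 1 = 70
  C->K: 30 × 9 = 270
  C->L: 50 × 1 = 50
Total cost = 710.
So B→K carries 70 trays.

70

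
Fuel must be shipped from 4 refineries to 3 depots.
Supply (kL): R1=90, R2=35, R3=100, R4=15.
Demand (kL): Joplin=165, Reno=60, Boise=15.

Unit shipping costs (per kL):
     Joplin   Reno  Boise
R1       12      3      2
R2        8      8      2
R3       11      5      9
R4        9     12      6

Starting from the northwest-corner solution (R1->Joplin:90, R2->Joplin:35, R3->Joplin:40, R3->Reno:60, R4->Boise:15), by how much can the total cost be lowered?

Current plan cost = 90·12 + 35·8 + 40·11 + 60·5 + 15·6 = 2190.
Optimal plan:
  R1->Joplin: 15 kL
  R1->Reno: 60 kL
  R1->Boise: 15 kL
  R2->Joplin: 35 kL
  R3->Joplin: 100 kL
  R4->Joplin: 15 kL
Optimal cost = 1905.
Saving = 2190 − 1905 = 285.

285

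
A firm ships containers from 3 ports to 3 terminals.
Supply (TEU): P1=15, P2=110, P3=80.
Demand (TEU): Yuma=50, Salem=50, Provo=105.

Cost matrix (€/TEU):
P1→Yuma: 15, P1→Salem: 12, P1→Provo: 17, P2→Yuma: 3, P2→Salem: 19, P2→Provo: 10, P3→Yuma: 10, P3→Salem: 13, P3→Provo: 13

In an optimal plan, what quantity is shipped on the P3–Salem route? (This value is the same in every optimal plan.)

35

Optimal shipments:
  P1->Salem: 15 × €12 = €180
  P2->Yuma: 50 × €3 = €150
  P2->Provo: 60 × €10 = €600
  P3->Salem: 35 × €13 = €455
  P3->Provo: 45 × €13 = €585
Total cost = €1970.
So P3→Salem carries 35 TEU.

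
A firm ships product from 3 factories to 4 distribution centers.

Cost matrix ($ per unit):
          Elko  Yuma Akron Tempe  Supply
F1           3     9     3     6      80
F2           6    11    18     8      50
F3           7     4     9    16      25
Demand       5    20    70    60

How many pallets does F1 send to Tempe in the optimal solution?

10

Solving gives:
  F1 to Akron: 70 × $3 = $210
  F1 to Tempe: 10 × $6 = $60
  F2 to Tempe: 50 × $8 = $400
  F3 to Elko: 5 × $7 = $35
  F3 to Yuma: 20 × $4 = $80
Total cost = $785.
So F1→Tempe carries 10 pallets.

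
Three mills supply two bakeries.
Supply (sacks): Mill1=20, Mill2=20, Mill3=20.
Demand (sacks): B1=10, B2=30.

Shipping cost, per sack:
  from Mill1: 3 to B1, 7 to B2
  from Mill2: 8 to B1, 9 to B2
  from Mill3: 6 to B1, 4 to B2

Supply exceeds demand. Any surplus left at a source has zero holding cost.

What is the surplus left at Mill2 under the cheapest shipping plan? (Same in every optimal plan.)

An optimal plan:
  Mill1 to B1: 10 × 3 = 30
  Mill1 to B2: 10 × 7 = 70
  Mill3 to B2: 20 × 4 = 80
Total cost = 180.
Mill2 ships 0 of its 20, leaving 20.

20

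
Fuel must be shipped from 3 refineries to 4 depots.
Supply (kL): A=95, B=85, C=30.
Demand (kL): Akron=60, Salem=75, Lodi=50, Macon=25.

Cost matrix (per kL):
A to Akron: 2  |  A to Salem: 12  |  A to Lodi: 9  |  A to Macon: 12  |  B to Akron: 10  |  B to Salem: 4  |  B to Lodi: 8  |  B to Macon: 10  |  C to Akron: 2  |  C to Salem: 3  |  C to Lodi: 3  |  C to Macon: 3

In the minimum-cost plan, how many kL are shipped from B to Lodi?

10

The minimum-cost plan:
  A–Akron: 60 × 2 = 120
  A–Lodi: 35 × 9 = 315
  B–Salem: 75 × 4 = 300
  B–Lodi: 10 × 8 = 80
  C–Lodi: 5 × 3 = 15
  C–Macon: 25 × 3 = 75
Total cost = 905.
So B→Lodi carries 10 kL.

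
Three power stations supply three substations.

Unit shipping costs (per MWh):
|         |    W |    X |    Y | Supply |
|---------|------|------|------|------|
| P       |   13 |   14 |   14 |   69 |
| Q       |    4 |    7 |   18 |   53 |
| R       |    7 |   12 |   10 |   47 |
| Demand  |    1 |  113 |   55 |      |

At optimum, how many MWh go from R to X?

Optimal shipments:
  P->X: 60 × 14 = 840
  P->Y: 9 × 14 = 126
  Q->X: 53 × 7 = 371
  R->W: 1 × 7 = 7
  R->Y: 46 × 10 = 460
Total cost = 1804.
The route R→X is not used.

0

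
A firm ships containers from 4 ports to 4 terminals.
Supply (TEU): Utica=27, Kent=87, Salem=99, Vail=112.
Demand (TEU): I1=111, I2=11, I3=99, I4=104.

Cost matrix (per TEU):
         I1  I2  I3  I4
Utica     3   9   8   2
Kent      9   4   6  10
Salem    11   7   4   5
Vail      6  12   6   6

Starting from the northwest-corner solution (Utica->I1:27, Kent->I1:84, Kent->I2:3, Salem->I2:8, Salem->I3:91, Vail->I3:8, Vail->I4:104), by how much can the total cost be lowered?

243

Current plan cost = 27·3 + 84·9 + 3·4 + 8·7 + 91·4 + 8·6 + 104·6 = 1941.
Optimal plan:
  Utica to I4: 27 × 2 = 54
  Kent to I2: 11 × 4 = 44
  Kent to I3: 76 × 6 = 456
  Salem to I3: 23 × 4 = 92
  Salem to I4: 76 × 5 = 380
  Vail to I1: 111 × 6 = 666
  Vail to I4: 1 × 6 = 6
Optimal cost = 1698.
Saving = 1941 − 1698 = 243.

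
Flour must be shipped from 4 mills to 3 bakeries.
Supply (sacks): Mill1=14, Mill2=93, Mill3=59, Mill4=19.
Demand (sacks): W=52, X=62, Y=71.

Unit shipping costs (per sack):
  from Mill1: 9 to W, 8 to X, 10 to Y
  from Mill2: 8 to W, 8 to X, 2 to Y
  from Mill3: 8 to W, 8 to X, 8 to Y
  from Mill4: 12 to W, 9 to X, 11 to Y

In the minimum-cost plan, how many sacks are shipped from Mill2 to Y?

Optimal shipments:
  Mill1 to X: 14 × 8 = 112
  Mill2 to X: 22 × 8 = 176
  Mill2 to Y: 71 × 2 = 142
  Mill3 to W: 52 × 8 = 416
  Mill3 to X: 7 × 8 = 56
  Mill4 to X: 19 × 9 = 171
Total cost = 1073.
So Mill2→Y carries 71 sacks.

71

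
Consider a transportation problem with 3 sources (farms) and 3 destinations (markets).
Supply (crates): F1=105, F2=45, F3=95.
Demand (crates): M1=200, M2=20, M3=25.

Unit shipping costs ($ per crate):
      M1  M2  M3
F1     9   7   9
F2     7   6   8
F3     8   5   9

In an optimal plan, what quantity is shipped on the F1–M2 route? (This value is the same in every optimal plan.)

Solving gives:
  F1 to M1: 80 crates
  F1 to M3: 25 crates
  F2 to M1: 45 crates
  F3 to M1: 75 crates
  F3 to M2: 20 crates
Total cost = $1960.
The route F1→M2 is not used.

0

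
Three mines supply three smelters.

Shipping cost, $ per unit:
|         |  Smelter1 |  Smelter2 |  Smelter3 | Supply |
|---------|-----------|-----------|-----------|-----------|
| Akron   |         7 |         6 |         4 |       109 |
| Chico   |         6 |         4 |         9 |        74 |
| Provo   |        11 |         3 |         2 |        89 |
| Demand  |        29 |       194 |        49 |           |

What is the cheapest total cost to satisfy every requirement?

Optimal allocation:
  Akron–Smelter1: 29 × $7 = $203
  Akron–Smelter2: 31 × $6 = $186
  Akron–Smelter3: 49 × $4 = $196
  Chico–Smelter2: 74 × $4 = $296
  Provo–Smelter2: 89 × $3 = $267
Total = 203 + 186 + 196 + 296 + 267 = $1148.

1148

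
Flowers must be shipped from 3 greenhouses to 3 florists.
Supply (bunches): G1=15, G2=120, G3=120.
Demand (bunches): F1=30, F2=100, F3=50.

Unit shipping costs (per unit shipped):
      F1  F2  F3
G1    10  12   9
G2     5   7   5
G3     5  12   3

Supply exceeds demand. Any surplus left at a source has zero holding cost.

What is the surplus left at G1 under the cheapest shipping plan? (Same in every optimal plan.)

Minimum-cost shipments:
  G2 to F1: 20 × 5 = 100
  G2 to F2: 100 × 7 = 700
  G3 to F1: 10 × 5 = 50
  G3 to F3: 50 × 3 = 150
Total cost = 1000.
G1 ships 0 of its 15, leaving 15.

15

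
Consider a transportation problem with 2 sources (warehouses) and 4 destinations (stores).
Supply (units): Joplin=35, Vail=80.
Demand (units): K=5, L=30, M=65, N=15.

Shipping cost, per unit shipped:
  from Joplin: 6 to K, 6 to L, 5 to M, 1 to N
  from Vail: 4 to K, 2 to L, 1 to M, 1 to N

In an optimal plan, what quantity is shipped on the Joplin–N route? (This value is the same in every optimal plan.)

Solving gives:
  Joplin->K: 5 × 6 = 30
  Joplin->M: 15 × 5 = 75
  Joplin->N: 15 × 1 = 15
  Vail->L: 30 × 2 = 60
  Vail->M: 50 × 1 = 50
Total cost = 230.
So Joplin→N carries 15 units.

15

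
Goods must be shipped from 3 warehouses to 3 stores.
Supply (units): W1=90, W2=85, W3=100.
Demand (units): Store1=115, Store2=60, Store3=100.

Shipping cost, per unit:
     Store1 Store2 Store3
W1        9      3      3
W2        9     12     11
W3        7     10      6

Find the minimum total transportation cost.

1665

Optimal allocation:
  W1->Store2: 60 × 3 = 180
  W1->Store3: 30 × 3 = 90
  W2->Store1: 85 × 9 = 765
  W3->Store1: 30 × 7 = 210
  W3->Store3: 70 × 6 = 420
Total = 180 + 90 + 765 + 210 + 420 = 1665.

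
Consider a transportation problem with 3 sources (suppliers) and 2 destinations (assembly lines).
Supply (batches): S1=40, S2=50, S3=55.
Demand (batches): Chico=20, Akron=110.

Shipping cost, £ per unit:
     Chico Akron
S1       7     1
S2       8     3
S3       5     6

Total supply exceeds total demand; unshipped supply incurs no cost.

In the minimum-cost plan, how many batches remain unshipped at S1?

An optimal plan:
  S1–Akron: 40 × £1 = £40
  S2–Akron: 50 × £3 = £150
  S3–Chico: 20 × £5 = £100
  S3–Akron: 20 × £6 = £120
Total cost = £410.
S1 ships 40 of its 40, leaving 0.

0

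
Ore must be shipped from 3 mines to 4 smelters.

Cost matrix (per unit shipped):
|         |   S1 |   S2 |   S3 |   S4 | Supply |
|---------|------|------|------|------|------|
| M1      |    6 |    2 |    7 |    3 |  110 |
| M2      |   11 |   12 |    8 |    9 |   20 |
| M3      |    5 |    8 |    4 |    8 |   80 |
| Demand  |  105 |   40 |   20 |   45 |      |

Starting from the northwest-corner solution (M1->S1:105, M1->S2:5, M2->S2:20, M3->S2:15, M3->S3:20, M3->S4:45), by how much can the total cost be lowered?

515

Current plan cost = 105·6 + 5·2 + 20·12 + 15·8 + 20·4 + 45·8 = 1440.
Optimal plan:
  M1 to S1: 25 × 6 = 150
  M1 to S2: 40 × 2 = 80
  M1 to S4: 45 × 3 = 135
  M2 to S3: 20 × 8 = 160
  M3 to S1: 80 × 5 = 400
Optimal cost = 925.
Saving = 1440 − 925 = 515.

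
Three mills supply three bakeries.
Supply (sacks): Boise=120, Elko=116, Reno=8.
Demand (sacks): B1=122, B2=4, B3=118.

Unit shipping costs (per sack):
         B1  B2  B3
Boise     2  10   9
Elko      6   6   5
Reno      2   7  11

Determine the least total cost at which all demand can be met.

870

A cheapest plan:
  Boise→B1: 118 × 2 = 236
  Boise→B3: 2 × 9 = 18
  Elko→B3: 116 × 5 = 580
  Reno→B1: 4 × 2 = 8
  Reno→B2: 4 × 7 = 28
Total = 236 + 18 + 580 + 8 + 28 = 870.
(Supply check: Boise ships 120; Elko ships 116; Reno ships 8.)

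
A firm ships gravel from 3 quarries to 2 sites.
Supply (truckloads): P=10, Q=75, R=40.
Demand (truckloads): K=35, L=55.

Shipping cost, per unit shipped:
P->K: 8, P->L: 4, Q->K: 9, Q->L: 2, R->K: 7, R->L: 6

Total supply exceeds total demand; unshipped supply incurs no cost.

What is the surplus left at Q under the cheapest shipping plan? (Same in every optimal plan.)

Minimum-cost shipments:
  Q→L: 55 × 2 = 110
  R→K: 35 × 7 = 245
Total cost = 355.
Q ships 55 of its 75, leaving 20.

20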